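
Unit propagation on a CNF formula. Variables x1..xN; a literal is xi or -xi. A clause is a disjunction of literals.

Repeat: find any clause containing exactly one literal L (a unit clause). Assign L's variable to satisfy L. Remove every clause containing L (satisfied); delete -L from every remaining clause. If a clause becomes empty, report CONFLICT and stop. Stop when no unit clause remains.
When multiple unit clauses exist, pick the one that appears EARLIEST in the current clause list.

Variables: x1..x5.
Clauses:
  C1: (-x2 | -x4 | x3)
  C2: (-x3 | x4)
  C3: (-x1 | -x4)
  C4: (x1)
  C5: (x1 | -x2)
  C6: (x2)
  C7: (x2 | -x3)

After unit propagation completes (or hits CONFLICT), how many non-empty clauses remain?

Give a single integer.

unit clause [1] forces x1=T; simplify:
  drop -1 from [-1, -4] -> [-4]
  satisfied 2 clause(s); 5 remain; assigned so far: [1]
unit clause [-4] forces x4=F; simplify:
  drop 4 from [-3, 4] -> [-3]
  satisfied 2 clause(s); 3 remain; assigned so far: [1, 4]
unit clause [-3] forces x3=F; simplify:
  satisfied 2 clause(s); 1 remain; assigned so far: [1, 3, 4]
unit clause [2] forces x2=T; simplify:
  satisfied 1 clause(s); 0 remain; assigned so far: [1, 2, 3, 4]

Answer: 0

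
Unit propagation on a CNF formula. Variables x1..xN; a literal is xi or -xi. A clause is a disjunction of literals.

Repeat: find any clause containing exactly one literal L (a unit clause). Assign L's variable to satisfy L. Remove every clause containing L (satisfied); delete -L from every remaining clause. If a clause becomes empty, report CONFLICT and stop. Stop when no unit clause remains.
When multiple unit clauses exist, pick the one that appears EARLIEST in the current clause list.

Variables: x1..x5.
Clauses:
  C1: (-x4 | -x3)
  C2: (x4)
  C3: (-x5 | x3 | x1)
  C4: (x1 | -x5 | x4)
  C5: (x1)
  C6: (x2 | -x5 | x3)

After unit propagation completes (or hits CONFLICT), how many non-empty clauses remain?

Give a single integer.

unit clause [4] forces x4=T; simplify:
  drop -4 from [-4, -3] -> [-3]
  satisfied 2 clause(s); 4 remain; assigned so far: [4]
unit clause [-3] forces x3=F; simplify:
  drop 3 from [-5, 3, 1] -> [-5, 1]
  drop 3 from [2, -5, 3] -> [2, -5]
  satisfied 1 clause(s); 3 remain; assigned so far: [3, 4]
unit clause [1] forces x1=T; simplify:
  satisfied 2 clause(s); 1 remain; assigned so far: [1, 3, 4]

Answer: 1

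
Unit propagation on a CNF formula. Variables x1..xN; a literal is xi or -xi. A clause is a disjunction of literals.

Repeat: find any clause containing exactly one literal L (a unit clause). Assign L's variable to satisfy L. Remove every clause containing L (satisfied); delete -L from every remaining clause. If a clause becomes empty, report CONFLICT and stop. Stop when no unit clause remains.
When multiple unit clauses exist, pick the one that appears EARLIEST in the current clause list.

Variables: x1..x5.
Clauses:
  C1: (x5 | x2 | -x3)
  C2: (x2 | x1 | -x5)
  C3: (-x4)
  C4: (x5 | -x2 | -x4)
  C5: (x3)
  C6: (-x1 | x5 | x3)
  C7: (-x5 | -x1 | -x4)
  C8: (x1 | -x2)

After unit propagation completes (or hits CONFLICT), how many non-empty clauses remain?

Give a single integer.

Answer: 3

Derivation:
unit clause [-4] forces x4=F; simplify:
  satisfied 3 clause(s); 5 remain; assigned so far: [4]
unit clause [3] forces x3=T; simplify:
  drop -3 from [5, 2, -3] -> [5, 2]
  satisfied 2 clause(s); 3 remain; assigned so far: [3, 4]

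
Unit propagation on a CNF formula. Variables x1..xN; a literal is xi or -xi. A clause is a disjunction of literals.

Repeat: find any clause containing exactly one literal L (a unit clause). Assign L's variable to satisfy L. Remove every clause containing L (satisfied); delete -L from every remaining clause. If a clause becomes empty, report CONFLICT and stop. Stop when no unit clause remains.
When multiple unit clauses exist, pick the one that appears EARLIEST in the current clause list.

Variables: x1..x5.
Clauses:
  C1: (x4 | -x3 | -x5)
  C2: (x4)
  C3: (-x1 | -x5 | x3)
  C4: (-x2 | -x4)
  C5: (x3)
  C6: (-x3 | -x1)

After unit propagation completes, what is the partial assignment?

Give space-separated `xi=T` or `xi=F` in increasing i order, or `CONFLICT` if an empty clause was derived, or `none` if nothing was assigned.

unit clause [4] forces x4=T; simplify:
  drop -4 from [-2, -4] -> [-2]
  satisfied 2 clause(s); 4 remain; assigned so far: [4]
unit clause [-2] forces x2=F; simplify:
  satisfied 1 clause(s); 3 remain; assigned so far: [2, 4]
unit clause [3] forces x3=T; simplify:
  drop -3 from [-3, -1] -> [-1]
  satisfied 2 clause(s); 1 remain; assigned so far: [2, 3, 4]
unit clause [-1] forces x1=F; simplify:
  satisfied 1 clause(s); 0 remain; assigned so far: [1, 2, 3, 4]

Answer: x1=F x2=F x3=T x4=T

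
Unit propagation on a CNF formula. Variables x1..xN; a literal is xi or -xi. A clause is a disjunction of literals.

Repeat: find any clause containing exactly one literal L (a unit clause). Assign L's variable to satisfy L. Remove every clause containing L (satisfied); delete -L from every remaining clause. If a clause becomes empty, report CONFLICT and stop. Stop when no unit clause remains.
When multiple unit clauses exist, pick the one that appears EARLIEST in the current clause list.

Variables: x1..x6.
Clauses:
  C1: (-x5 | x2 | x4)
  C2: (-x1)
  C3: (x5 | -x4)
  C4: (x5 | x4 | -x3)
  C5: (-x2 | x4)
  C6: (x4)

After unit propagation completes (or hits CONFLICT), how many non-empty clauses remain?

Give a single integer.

unit clause [-1] forces x1=F; simplify:
  satisfied 1 clause(s); 5 remain; assigned so far: [1]
unit clause [4] forces x4=T; simplify:
  drop -4 from [5, -4] -> [5]
  satisfied 4 clause(s); 1 remain; assigned so far: [1, 4]
unit clause [5] forces x5=T; simplify:
  satisfied 1 clause(s); 0 remain; assigned so far: [1, 4, 5]

Answer: 0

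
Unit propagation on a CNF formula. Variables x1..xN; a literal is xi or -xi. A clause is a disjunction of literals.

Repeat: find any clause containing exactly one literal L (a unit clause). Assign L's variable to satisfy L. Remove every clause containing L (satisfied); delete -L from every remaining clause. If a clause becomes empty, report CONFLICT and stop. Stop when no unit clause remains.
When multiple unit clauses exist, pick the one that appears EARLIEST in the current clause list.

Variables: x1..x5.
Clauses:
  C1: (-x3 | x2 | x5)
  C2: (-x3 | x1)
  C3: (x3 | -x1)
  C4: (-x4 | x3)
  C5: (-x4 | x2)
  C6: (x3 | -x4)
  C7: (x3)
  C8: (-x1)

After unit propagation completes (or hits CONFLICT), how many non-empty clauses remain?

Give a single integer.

unit clause [3] forces x3=T; simplify:
  drop -3 from [-3, 2, 5] -> [2, 5]
  drop -3 from [-3, 1] -> [1]
  satisfied 4 clause(s); 4 remain; assigned so far: [3]
unit clause [1] forces x1=T; simplify:
  drop -1 from [-1] -> [] (empty!)
  satisfied 1 clause(s); 3 remain; assigned so far: [1, 3]
CONFLICT (empty clause)

Answer: 2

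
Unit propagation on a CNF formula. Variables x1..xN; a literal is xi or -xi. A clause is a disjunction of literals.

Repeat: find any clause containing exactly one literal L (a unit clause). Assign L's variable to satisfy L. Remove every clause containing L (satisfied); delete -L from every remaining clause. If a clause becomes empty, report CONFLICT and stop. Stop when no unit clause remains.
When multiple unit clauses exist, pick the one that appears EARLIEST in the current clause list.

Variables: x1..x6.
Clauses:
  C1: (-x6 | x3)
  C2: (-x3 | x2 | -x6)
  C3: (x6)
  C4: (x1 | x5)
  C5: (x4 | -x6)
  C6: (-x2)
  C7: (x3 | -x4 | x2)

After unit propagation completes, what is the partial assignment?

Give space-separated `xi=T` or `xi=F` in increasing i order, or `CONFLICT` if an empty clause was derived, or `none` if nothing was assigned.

unit clause [6] forces x6=T; simplify:
  drop -6 from [-6, 3] -> [3]
  drop -6 from [-3, 2, -6] -> [-3, 2]
  drop -6 from [4, -6] -> [4]
  satisfied 1 clause(s); 6 remain; assigned so far: [6]
unit clause [3] forces x3=T; simplify:
  drop -3 from [-3, 2] -> [2]
  satisfied 2 clause(s); 4 remain; assigned so far: [3, 6]
unit clause [2] forces x2=T; simplify:
  drop -2 from [-2] -> [] (empty!)
  satisfied 1 clause(s); 3 remain; assigned so far: [2, 3, 6]
CONFLICT (empty clause)

Answer: CONFLICT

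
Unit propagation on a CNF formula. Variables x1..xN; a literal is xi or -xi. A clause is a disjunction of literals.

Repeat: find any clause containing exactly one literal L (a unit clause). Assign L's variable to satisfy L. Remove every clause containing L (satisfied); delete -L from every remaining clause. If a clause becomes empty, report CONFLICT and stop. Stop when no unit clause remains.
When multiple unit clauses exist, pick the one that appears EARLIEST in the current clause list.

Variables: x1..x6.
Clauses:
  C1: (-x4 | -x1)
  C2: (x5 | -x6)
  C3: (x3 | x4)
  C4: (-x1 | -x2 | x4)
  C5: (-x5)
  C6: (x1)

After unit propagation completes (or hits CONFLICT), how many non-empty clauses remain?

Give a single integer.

Answer: 0

Derivation:
unit clause [-5] forces x5=F; simplify:
  drop 5 from [5, -6] -> [-6]
  satisfied 1 clause(s); 5 remain; assigned so far: [5]
unit clause [-6] forces x6=F; simplify:
  satisfied 1 clause(s); 4 remain; assigned so far: [5, 6]
unit clause [1] forces x1=T; simplify:
  drop -1 from [-4, -1] -> [-4]
  drop -1 from [-1, -2, 4] -> [-2, 4]
  satisfied 1 clause(s); 3 remain; assigned so far: [1, 5, 6]
unit clause [-4] forces x4=F; simplify:
  drop 4 from [3, 4] -> [3]
  drop 4 from [-2, 4] -> [-2]
  satisfied 1 clause(s); 2 remain; assigned so far: [1, 4, 5, 6]
unit clause [3] forces x3=T; simplify:
  satisfied 1 clause(s); 1 remain; assigned so far: [1, 3, 4, 5, 6]
unit clause [-2] forces x2=F; simplify:
  satisfied 1 clause(s); 0 remain; assigned so far: [1, 2, 3, 4, 5, 6]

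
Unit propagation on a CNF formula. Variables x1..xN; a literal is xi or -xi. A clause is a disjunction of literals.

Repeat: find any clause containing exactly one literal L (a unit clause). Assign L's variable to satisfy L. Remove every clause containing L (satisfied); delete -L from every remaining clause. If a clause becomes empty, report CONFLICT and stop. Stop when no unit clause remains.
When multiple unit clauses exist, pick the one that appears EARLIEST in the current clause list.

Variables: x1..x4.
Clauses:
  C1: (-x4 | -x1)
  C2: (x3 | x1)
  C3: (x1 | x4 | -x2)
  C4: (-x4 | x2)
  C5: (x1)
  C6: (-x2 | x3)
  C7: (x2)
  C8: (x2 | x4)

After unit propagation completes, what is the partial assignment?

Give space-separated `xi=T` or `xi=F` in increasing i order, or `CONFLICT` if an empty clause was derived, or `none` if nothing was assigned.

unit clause [1] forces x1=T; simplify:
  drop -1 from [-4, -1] -> [-4]
  satisfied 3 clause(s); 5 remain; assigned so far: [1]
unit clause [-4] forces x4=F; simplify:
  drop 4 from [2, 4] -> [2]
  satisfied 2 clause(s); 3 remain; assigned so far: [1, 4]
unit clause [2] forces x2=T; simplify:
  drop -2 from [-2, 3] -> [3]
  satisfied 2 clause(s); 1 remain; assigned so far: [1, 2, 4]
unit clause [3] forces x3=T; simplify:
  satisfied 1 clause(s); 0 remain; assigned so far: [1, 2, 3, 4]

Answer: x1=T x2=T x3=T x4=F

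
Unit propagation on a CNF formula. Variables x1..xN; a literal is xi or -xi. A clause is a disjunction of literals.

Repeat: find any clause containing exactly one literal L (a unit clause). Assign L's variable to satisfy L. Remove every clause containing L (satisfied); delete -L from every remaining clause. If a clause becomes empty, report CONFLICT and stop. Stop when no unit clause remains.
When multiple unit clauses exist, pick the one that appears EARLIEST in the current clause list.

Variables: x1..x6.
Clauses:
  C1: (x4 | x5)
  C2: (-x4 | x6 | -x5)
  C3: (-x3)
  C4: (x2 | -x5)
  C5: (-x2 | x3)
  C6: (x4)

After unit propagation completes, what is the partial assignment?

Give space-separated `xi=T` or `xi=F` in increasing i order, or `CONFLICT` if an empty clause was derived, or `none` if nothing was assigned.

unit clause [-3] forces x3=F; simplify:
  drop 3 from [-2, 3] -> [-2]
  satisfied 1 clause(s); 5 remain; assigned so far: [3]
unit clause [-2] forces x2=F; simplify:
  drop 2 from [2, -5] -> [-5]
  satisfied 1 clause(s); 4 remain; assigned so far: [2, 3]
unit clause [-5] forces x5=F; simplify:
  drop 5 from [4, 5] -> [4]
  satisfied 2 clause(s); 2 remain; assigned so far: [2, 3, 5]
unit clause [4] forces x4=T; simplify:
  satisfied 2 clause(s); 0 remain; assigned so far: [2, 3, 4, 5]

Answer: x2=F x3=F x4=T x5=F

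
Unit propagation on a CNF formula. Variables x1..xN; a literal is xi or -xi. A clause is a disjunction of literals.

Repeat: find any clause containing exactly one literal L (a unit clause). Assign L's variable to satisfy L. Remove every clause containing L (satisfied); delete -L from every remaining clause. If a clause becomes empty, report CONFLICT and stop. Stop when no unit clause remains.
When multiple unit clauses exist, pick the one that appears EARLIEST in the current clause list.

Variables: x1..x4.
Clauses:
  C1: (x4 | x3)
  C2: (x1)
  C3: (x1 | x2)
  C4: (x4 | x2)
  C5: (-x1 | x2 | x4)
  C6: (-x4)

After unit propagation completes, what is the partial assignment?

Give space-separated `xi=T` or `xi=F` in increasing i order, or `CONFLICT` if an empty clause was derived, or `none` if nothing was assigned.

Answer: x1=T x2=T x3=T x4=F

Derivation:
unit clause [1] forces x1=T; simplify:
  drop -1 from [-1, 2, 4] -> [2, 4]
  satisfied 2 clause(s); 4 remain; assigned so far: [1]
unit clause [-4] forces x4=F; simplify:
  drop 4 from [4, 3] -> [3]
  drop 4 from [4, 2] -> [2]
  drop 4 from [2, 4] -> [2]
  satisfied 1 clause(s); 3 remain; assigned so far: [1, 4]
unit clause [3] forces x3=T; simplify:
  satisfied 1 clause(s); 2 remain; assigned so far: [1, 3, 4]
unit clause [2] forces x2=T; simplify:
  satisfied 2 clause(s); 0 remain; assigned so far: [1, 2, 3, 4]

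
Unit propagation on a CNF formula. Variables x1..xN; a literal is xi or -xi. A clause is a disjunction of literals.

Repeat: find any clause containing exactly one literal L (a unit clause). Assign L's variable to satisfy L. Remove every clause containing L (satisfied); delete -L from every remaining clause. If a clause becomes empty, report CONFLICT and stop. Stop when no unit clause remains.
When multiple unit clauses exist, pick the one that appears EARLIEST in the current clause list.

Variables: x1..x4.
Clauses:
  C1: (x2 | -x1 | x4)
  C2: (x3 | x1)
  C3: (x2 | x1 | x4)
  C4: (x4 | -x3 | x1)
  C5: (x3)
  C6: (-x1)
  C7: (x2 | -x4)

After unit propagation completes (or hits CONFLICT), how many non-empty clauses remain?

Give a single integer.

unit clause [3] forces x3=T; simplify:
  drop -3 from [4, -3, 1] -> [4, 1]
  satisfied 2 clause(s); 5 remain; assigned so far: [3]
unit clause [-1] forces x1=F; simplify:
  drop 1 from [2, 1, 4] -> [2, 4]
  drop 1 from [4, 1] -> [4]
  satisfied 2 clause(s); 3 remain; assigned so far: [1, 3]
unit clause [4] forces x4=T; simplify:
  drop -4 from [2, -4] -> [2]
  satisfied 2 clause(s); 1 remain; assigned so far: [1, 3, 4]
unit clause [2] forces x2=T; simplify:
  satisfied 1 clause(s); 0 remain; assigned so far: [1, 2, 3, 4]

Answer: 0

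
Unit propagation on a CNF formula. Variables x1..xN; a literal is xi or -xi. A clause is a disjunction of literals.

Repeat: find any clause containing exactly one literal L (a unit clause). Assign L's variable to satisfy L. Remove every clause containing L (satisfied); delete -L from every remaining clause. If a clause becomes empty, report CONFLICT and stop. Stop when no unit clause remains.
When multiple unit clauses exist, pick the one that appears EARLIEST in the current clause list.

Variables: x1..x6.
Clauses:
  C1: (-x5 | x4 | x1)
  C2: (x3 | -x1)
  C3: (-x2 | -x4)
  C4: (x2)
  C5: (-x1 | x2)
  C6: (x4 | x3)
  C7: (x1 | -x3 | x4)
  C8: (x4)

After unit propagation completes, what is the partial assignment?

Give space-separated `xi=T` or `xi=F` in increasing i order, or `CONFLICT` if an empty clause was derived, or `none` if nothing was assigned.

unit clause [2] forces x2=T; simplify:
  drop -2 from [-2, -4] -> [-4]
  satisfied 2 clause(s); 6 remain; assigned so far: [2]
unit clause [-4] forces x4=F; simplify:
  drop 4 from [-5, 4, 1] -> [-5, 1]
  drop 4 from [4, 3] -> [3]
  drop 4 from [1, -3, 4] -> [1, -3]
  drop 4 from [4] -> [] (empty!)
  satisfied 1 clause(s); 5 remain; assigned so far: [2, 4]
CONFLICT (empty clause)

Answer: CONFLICT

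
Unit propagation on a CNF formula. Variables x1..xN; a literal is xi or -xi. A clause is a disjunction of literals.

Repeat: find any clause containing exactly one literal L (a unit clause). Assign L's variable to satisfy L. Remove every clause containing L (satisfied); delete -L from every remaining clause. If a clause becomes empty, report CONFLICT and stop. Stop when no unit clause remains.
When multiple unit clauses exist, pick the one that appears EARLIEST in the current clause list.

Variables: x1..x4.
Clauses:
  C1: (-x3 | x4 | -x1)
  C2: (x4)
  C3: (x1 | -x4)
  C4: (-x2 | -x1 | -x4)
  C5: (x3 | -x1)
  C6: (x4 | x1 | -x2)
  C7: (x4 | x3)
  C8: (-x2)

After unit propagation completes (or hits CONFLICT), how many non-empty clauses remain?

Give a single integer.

unit clause [4] forces x4=T; simplify:
  drop -4 from [1, -4] -> [1]
  drop -4 from [-2, -1, -4] -> [-2, -1]
  satisfied 4 clause(s); 4 remain; assigned so far: [4]
unit clause [1] forces x1=T; simplify:
  drop -1 from [-2, -1] -> [-2]
  drop -1 from [3, -1] -> [3]
  satisfied 1 clause(s); 3 remain; assigned so far: [1, 4]
unit clause [-2] forces x2=F; simplify:
  satisfied 2 clause(s); 1 remain; assigned so far: [1, 2, 4]
unit clause [3] forces x3=T; simplify:
  satisfied 1 clause(s); 0 remain; assigned so far: [1, 2, 3, 4]

Answer: 0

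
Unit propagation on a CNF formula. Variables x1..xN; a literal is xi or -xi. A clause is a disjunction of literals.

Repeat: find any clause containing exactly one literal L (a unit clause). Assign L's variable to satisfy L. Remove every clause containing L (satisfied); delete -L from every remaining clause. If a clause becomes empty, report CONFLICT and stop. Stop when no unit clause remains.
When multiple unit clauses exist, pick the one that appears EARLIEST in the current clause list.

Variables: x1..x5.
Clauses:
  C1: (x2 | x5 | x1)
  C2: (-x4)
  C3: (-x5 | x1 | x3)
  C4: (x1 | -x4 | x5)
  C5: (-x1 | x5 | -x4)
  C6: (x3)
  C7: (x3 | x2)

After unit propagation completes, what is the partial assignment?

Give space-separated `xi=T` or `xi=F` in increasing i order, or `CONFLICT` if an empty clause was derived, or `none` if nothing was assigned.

unit clause [-4] forces x4=F; simplify:
  satisfied 3 clause(s); 4 remain; assigned so far: [4]
unit clause [3] forces x3=T; simplify:
  satisfied 3 clause(s); 1 remain; assigned so far: [3, 4]

Answer: x3=T x4=F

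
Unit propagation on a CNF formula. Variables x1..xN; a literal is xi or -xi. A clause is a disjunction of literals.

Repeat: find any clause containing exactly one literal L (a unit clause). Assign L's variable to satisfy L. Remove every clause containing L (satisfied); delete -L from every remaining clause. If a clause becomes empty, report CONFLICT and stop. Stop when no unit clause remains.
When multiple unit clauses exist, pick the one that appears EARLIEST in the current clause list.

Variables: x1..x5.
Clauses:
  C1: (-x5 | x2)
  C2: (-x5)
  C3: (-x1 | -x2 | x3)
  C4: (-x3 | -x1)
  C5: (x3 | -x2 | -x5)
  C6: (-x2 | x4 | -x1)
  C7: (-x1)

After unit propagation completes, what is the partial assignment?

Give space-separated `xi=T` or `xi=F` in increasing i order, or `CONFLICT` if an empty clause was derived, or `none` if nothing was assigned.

unit clause [-5] forces x5=F; simplify:
  satisfied 3 clause(s); 4 remain; assigned so far: [5]
unit clause [-1] forces x1=F; simplify:
  satisfied 4 clause(s); 0 remain; assigned so far: [1, 5]

Answer: x1=F x5=F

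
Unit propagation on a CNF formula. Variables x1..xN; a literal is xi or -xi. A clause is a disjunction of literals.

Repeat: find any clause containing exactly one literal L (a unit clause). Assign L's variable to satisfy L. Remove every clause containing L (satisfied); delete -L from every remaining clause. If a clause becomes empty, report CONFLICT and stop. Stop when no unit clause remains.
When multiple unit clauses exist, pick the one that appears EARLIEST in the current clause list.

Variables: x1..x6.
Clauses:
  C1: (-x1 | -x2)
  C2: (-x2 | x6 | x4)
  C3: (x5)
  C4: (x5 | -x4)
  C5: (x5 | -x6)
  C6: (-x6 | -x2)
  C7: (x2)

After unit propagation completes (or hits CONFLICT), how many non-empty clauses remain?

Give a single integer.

Answer: 0

Derivation:
unit clause [5] forces x5=T; simplify:
  satisfied 3 clause(s); 4 remain; assigned so far: [5]
unit clause [2] forces x2=T; simplify:
  drop -2 from [-1, -2] -> [-1]
  drop -2 from [-2, 6, 4] -> [6, 4]
  drop -2 from [-6, -2] -> [-6]
  satisfied 1 clause(s); 3 remain; assigned so far: [2, 5]
unit clause [-1] forces x1=F; simplify:
  satisfied 1 clause(s); 2 remain; assigned so far: [1, 2, 5]
unit clause [-6] forces x6=F; simplify:
  drop 6 from [6, 4] -> [4]
  satisfied 1 clause(s); 1 remain; assigned so far: [1, 2, 5, 6]
unit clause [4] forces x4=T; simplify:
  satisfied 1 clause(s); 0 remain; assigned so far: [1, 2, 4, 5, 6]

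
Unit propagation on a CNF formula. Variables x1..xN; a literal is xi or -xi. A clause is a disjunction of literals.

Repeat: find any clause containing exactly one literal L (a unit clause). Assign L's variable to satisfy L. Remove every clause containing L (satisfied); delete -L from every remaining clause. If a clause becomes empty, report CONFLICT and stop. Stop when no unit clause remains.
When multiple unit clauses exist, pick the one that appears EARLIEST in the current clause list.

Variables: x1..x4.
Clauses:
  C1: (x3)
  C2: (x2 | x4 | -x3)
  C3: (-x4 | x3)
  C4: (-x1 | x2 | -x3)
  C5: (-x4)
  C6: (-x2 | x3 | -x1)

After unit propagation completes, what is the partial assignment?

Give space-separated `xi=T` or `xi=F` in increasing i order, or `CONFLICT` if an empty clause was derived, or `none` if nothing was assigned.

unit clause [3] forces x3=T; simplify:
  drop -3 from [2, 4, -3] -> [2, 4]
  drop -3 from [-1, 2, -3] -> [-1, 2]
  satisfied 3 clause(s); 3 remain; assigned so far: [3]
unit clause [-4] forces x4=F; simplify:
  drop 4 from [2, 4] -> [2]
  satisfied 1 clause(s); 2 remain; assigned so far: [3, 4]
unit clause [2] forces x2=T; simplify:
  satisfied 2 clause(s); 0 remain; assigned so far: [2, 3, 4]

Answer: x2=T x3=T x4=F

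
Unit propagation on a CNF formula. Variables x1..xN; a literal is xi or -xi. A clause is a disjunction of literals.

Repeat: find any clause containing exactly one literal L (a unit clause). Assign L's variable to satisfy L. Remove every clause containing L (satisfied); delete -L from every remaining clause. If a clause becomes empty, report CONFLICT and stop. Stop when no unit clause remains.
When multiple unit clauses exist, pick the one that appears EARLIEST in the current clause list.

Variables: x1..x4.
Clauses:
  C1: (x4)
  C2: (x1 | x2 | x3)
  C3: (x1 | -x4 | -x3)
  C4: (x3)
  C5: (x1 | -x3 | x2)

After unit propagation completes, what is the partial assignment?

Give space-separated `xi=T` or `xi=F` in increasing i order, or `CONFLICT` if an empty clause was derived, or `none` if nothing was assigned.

Answer: x1=T x3=T x4=T

Derivation:
unit clause [4] forces x4=T; simplify:
  drop -4 from [1, -4, -3] -> [1, -3]
  satisfied 1 clause(s); 4 remain; assigned so far: [4]
unit clause [3] forces x3=T; simplify:
  drop -3 from [1, -3] -> [1]
  drop -3 from [1, -3, 2] -> [1, 2]
  satisfied 2 clause(s); 2 remain; assigned so far: [3, 4]
unit clause [1] forces x1=T; simplify:
  satisfied 2 clause(s); 0 remain; assigned so far: [1, 3, 4]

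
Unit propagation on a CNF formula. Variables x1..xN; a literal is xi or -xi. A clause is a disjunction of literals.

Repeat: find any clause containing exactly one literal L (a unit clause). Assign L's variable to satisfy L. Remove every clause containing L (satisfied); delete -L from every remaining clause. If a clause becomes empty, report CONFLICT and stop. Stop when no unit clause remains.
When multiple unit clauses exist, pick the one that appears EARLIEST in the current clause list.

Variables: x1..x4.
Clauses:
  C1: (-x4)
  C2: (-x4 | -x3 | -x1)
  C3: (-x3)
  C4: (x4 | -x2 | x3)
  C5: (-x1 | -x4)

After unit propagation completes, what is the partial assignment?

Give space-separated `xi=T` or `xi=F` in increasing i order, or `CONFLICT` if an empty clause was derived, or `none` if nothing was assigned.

unit clause [-4] forces x4=F; simplify:
  drop 4 from [4, -2, 3] -> [-2, 3]
  satisfied 3 clause(s); 2 remain; assigned so far: [4]
unit clause [-3] forces x3=F; simplify:
  drop 3 from [-2, 3] -> [-2]
  satisfied 1 clause(s); 1 remain; assigned so far: [3, 4]
unit clause [-2] forces x2=F; simplify:
  satisfied 1 clause(s); 0 remain; assigned so far: [2, 3, 4]

Answer: x2=F x3=F x4=F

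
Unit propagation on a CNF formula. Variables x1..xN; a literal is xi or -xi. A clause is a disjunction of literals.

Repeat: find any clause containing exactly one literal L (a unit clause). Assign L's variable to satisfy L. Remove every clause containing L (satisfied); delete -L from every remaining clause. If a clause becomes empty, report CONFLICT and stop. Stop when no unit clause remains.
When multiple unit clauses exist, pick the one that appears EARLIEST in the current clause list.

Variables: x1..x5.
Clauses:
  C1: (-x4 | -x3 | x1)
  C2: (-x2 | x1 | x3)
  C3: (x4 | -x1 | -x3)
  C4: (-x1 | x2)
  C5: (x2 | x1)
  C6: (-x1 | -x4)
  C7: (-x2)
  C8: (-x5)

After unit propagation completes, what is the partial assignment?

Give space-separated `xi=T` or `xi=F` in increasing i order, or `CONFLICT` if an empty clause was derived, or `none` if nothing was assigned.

Answer: CONFLICT

Derivation:
unit clause [-2] forces x2=F; simplify:
  drop 2 from [-1, 2] -> [-1]
  drop 2 from [2, 1] -> [1]
  satisfied 2 clause(s); 6 remain; assigned so far: [2]
unit clause [-1] forces x1=F; simplify:
  drop 1 from [-4, -3, 1] -> [-4, -3]
  drop 1 from [1] -> [] (empty!)
  satisfied 3 clause(s); 3 remain; assigned so far: [1, 2]
CONFLICT (empty clause)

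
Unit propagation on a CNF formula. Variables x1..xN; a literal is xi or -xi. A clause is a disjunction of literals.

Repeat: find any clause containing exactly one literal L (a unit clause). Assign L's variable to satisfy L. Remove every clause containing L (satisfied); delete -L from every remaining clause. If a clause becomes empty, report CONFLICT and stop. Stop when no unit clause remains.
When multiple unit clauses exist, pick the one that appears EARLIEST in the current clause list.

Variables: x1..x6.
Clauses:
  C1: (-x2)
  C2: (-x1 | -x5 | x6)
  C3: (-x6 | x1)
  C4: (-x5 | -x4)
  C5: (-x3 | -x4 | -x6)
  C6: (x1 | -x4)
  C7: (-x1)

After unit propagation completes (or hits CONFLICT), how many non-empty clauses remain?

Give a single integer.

unit clause [-2] forces x2=F; simplify:
  satisfied 1 clause(s); 6 remain; assigned so far: [2]
unit clause [-1] forces x1=F; simplify:
  drop 1 from [-6, 1] -> [-6]
  drop 1 from [1, -4] -> [-4]
  satisfied 2 clause(s); 4 remain; assigned so far: [1, 2]
unit clause [-6] forces x6=F; simplify:
  satisfied 2 clause(s); 2 remain; assigned so far: [1, 2, 6]
unit clause [-4] forces x4=F; simplify:
  satisfied 2 clause(s); 0 remain; assigned so far: [1, 2, 4, 6]

Answer: 0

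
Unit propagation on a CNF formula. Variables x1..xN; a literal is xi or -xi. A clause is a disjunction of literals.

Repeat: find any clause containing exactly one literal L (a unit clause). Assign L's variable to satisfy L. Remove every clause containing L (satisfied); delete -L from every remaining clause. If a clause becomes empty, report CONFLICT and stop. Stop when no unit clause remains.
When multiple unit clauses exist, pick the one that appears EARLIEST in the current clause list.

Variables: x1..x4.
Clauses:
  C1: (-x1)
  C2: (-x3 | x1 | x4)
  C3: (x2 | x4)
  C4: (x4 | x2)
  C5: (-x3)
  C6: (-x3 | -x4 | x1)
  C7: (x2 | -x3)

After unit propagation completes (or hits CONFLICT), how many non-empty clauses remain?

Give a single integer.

Answer: 2

Derivation:
unit clause [-1] forces x1=F; simplify:
  drop 1 from [-3, 1, 4] -> [-3, 4]
  drop 1 from [-3, -4, 1] -> [-3, -4]
  satisfied 1 clause(s); 6 remain; assigned so far: [1]
unit clause [-3] forces x3=F; simplify:
  satisfied 4 clause(s); 2 remain; assigned so far: [1, 3]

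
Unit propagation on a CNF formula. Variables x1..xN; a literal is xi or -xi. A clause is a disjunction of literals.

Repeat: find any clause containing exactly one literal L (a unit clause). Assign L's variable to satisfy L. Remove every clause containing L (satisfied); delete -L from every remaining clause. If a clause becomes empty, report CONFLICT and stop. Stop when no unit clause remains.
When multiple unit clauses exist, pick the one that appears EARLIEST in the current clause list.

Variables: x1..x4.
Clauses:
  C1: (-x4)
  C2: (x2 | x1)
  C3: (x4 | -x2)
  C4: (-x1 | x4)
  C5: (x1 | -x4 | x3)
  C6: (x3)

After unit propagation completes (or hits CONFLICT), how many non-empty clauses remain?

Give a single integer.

unit clause [-4] forces x4=F; simplify:
  drop 4 from [4, -2] -> [-2]
  drop 4 from [-1, 4] -> [-1]
  satisfied 2 clause(s); 4 remain; assigned so far: [4]
unit clause [-2] forces x2=F; simplify:
  drop 2 from [2, 1] -> [1]
  satisfied 1 clause(s); 3 remain; assigned so far: [2, 4]
unit clause [1] forces x1=T; simplify:
  drop -1 from [-1] -> [] (empty!)
  satisfied 1 clause(s); 2 remain; assigned so far: [1, 2, 4]
CONFLICT (empty clause)

Answer: 1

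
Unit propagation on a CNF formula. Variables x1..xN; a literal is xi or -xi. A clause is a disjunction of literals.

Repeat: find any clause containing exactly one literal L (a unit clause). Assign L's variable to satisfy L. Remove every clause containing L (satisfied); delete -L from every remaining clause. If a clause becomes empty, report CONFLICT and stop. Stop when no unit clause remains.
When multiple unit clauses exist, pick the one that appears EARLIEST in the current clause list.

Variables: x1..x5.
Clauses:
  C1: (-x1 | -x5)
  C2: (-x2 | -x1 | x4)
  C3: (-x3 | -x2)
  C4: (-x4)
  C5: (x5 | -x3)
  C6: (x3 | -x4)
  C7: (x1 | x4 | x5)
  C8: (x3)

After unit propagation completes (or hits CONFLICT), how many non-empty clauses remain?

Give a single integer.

Answer: 0

Derivation:
unit clause [-4] forces x4=F; simplify:
  drop 4 from [-2, -1, 4] -> [-2, -1]
  drop 4 from [1, 4, 5] -> [1, 5]
  satisfied 2 clause(s); 6 remain; assigned so far: [4]
unit clause [3] forces x3=T; simplify:
  drop -3 from [-3, -2] -> [-2]
  drop -3 from [5, -3] -> [5]
  satisfied 1 clause(s); 5 remain; assigned so far: [3, 4]
unit clause [-2] forces x2=F; simplify:
  satisfied 2 clause(s); 3 remain; assigned so far: [2, 3, 4]
unit clause [5] forces x5=T; simplify:
  drop -5 from [-1, -5] -> [-1]
  satisfied 2 clause(s); 1 remain; assigned so far: [2, 3, 4, 5]
unit clause [-1] forces x1=F; simplify:
  satisfied 1 clause(s); 0 remain; assigned so far: [1, 2, 3, 4, 5]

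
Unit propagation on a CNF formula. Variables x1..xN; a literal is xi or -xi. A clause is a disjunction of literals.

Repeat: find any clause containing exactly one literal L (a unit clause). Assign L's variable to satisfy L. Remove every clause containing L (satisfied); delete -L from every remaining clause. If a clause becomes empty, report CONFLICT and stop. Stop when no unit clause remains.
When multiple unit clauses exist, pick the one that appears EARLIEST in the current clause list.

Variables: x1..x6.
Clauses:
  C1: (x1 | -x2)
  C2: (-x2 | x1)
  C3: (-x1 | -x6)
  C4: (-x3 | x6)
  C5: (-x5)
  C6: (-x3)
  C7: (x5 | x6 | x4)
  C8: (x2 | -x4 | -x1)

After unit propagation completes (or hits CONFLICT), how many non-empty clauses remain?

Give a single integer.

Answer: 5

Derivation:
unit clause [-5] forces x5=F; simplify:
  drop 5 from [5, 6, 4] -> [6, 4]
  satisfied 1 clause(s); 7 remain; assigned so far: [5]
unit clause [-3] forces x3=F; simplify:
  satisfied 2 clause(s); 5 remain; assigned so far: [3, 5]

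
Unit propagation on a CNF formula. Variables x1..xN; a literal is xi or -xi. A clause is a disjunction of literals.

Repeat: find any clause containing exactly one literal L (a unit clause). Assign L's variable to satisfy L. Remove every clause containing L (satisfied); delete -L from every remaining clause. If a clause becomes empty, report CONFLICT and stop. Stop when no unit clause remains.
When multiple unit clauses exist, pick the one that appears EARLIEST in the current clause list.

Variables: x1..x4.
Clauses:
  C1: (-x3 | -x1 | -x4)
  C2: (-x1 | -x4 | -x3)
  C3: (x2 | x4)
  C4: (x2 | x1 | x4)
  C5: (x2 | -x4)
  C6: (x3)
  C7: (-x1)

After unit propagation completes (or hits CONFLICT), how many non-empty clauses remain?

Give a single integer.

unit clause [3] forces x3=T; simplify:
  drop -3 from [-3, -1, -4] -> [-1, -4]
  drop -3 from [-1, -4, -3] -> [-1, -4]
  satisfied 1 clause(s); 6 remain; assigned so far: [3]
unit clause [-1] forces x1=F; simplify:
  drop 1 from [2, 1, 4] -> [2, 4]
  satisfied 3 clause(s); 3 remain; assigned so far: [1, 3]

Answer: 3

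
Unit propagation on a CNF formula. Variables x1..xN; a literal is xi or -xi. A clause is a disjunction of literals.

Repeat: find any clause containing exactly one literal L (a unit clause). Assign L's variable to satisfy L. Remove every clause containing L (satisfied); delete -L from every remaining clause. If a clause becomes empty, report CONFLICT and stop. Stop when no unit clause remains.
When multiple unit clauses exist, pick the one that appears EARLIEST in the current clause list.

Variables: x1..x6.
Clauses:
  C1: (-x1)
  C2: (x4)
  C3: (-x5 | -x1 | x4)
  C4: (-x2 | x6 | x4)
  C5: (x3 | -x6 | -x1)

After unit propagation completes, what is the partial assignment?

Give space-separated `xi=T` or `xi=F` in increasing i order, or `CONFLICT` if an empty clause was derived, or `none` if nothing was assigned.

unit clause [-1] forces x1=F; simplify:
  satisfied 3 clause(s); 2 remain; assigned so far: [1]
unit clause [4] forces x4=T; simplify:
  satisfied 2 clause(s); 0 remain; assigned so far: [1, 4]

Answer: x1=F x4=T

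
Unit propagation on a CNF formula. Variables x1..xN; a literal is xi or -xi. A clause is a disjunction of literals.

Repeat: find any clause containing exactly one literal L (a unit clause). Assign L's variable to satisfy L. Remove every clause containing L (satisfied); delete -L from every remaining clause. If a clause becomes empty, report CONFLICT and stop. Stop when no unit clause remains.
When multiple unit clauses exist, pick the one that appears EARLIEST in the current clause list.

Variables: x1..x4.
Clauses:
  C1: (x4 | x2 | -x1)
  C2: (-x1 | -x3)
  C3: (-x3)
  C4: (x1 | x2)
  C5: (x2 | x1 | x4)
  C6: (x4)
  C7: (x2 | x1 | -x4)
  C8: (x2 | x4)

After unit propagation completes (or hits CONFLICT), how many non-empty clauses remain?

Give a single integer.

unit clause [-3] forces x3=F; simplify:
  satisfied 2 clause(s); 6 remain; assigned so far: [3]
unit clause [4] forces x4=T; simplify:
  drop -4 from [2, 1, -4] -> [2, 1]
  satisfied 4 clause(s); 2 remain; assigned so far: [3, 4]

Answer: 2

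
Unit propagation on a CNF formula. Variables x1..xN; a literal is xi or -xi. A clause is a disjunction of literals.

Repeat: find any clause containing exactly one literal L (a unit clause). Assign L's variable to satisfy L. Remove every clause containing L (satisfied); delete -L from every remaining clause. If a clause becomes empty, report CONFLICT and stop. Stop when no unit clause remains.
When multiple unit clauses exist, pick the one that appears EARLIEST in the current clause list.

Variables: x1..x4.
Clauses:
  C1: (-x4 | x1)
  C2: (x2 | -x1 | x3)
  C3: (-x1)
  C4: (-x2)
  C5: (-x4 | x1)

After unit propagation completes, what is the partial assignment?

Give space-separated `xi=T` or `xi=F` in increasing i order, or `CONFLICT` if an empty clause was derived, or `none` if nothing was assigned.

unit clause [-1] forces x1=F; simplify:
  drop 1 from [-4, 1] -> [-4]
  drop 1 from [-4, 1] -> [-4]
  satisfied 2 clause(s); 3 remain; assigned so far: [1]
unit clause [-4] forces x4=F; simplify:
  satisfied 2 clause(s); 1 remain; assigned so far: [1, 4]
unit clause [-2] forces x2=F; simplify:
  satisfied 1 clause(s); 0 remain; assigned so far: [1, 2, 4]

Answer: x1=F x2=F x4=F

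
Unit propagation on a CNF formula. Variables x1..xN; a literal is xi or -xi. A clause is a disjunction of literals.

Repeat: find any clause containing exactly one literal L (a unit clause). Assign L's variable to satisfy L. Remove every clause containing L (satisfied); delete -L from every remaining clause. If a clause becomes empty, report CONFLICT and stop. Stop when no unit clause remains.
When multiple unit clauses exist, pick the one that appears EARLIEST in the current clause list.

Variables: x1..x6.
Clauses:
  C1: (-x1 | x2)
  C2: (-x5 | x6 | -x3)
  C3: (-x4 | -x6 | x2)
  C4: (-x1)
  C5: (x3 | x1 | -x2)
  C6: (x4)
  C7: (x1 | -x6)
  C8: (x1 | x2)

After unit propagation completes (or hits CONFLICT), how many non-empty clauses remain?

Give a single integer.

unit clause [-1] forces x1=F; simplify:
  drop 1 from [3, 1, -2] -> [3, -2]
  drop 1 from [1, -6] -> [-6]
  drop 1 from [1, 2] -> [2]
  satisfied 2 clause(s); 6 remain; assigned so far: [1]
unit clause [4] forces x4=T; simplify:
  drop -4 from [-4, -6, 2] -> [-6, 2]
  satisfied 1 clause(s); 5 remain; assigned so far: [1, 4]
unit clause [-6] forces x6=F; simplify:
  drop 6 from [-5, 6, -3] -> [-5, -3]
  satisfied 2 clause(s); 3 remain; assigned so far: [1, 4, 6]
unit clause [2] forces x2=T; simplify:
  drop -2 from [3, -2] -> [3]
  satisfied 1 clause(s); 2 remain; assigned so far: [1, 2, 4, 6]
unit clause [3] forces x3=T; simplify:
  drop -3 from [-5, -3] -> [-5]
  satisfied 1 clause(s); 1 remain; assigned so far: [1, 2, 3, 4, 6]
unit clause [-5] forces x5=F; simplify:
  satisfied 1 clause(s); 0 remain; assigned so far: [1, 2, 3, 4, 5, 6]

Answer: 0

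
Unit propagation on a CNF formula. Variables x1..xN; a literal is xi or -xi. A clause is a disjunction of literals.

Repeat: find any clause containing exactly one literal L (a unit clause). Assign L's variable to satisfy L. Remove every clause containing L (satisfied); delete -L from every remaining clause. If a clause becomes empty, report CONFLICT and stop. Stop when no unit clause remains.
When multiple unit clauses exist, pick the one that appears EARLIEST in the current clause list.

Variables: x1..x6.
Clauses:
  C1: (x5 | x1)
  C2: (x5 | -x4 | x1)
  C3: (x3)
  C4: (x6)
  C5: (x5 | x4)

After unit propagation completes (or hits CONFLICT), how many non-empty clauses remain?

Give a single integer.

unit clause [3] forces x3=T; simplify:
  satisfied 1 clause(s); 4 remain; assigned so far: [3]
unit clause [6] forces x6=T; simplify:
  satisfied 1 clause(s); 3 remain; assigned so far: [3, 6]

Answer: 3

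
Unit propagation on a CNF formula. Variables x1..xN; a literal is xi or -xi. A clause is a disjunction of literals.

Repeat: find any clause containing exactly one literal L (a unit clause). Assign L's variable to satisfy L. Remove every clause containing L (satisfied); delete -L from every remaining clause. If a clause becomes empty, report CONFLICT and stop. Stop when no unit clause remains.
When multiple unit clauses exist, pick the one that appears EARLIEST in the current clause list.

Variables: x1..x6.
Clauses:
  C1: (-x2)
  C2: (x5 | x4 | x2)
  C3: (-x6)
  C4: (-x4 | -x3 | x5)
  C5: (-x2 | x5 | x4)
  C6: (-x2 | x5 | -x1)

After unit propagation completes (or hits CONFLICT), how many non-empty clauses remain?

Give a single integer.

Answer: 2

Derivation:
unit clause [-2] forces x2=F; simplify:
  drop 2 from [5, 4, 2] -> [5, 4]
  satisfied 3 clause(s); 3 remain; assigned so far: [2]
unit clause [-6] forces x6=F; simplify:
  satisfied 1 clause(s); 2 remain; assigned so far: [2, 6]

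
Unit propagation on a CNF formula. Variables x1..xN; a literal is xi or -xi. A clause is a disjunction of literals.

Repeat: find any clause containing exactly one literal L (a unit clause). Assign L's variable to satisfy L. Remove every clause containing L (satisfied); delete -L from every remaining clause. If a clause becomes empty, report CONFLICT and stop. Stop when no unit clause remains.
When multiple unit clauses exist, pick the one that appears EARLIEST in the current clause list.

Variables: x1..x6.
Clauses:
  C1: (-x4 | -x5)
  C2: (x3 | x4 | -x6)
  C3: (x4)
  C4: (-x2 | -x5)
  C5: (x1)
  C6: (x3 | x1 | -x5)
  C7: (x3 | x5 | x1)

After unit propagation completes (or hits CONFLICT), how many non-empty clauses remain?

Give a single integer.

unit clause [4] forces x4=T; simplify:
  drop -4 from [-4, -5] -> [-5]
  satisfied 2 clause(s); 5 remain; assigned so far: [4]
unit clause [-5] forces x5=F; simplify:
  drop 5 from [3, 5, 1] -> [3, 1]
  satisfied 3 clause(s); 2 remain; assigned so far: [4, 5]
unit clause [1] forces x1=T; simplify:
  satisfied 2 clause(s); 0 remain; assigned so far: [1, 4, 5]

Answer: 0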